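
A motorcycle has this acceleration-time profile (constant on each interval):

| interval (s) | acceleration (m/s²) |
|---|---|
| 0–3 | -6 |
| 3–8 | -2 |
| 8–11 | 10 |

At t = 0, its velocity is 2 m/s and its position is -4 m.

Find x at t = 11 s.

-163 m

On each constant-a segment, Δv = aΔt and Δx = v₀Δt + ½aΔt²; chain segment to segment.
0–3 s: v starts 2 m/s; Δx = 2·3 + ½·-6·3² = -21 m; v ends -16 m/s.
3–8 s: v starts -16 m/s; Δx = -16·5 + ½·-2·5² = -105 m; v ends -26 m/s.
8–11 s: v starts -26 m/s; Δx = -26·3 + ½·10·3² = -33 m; v ends 4 m/s.
x(11) = -4 + Σ Δx = -163 m.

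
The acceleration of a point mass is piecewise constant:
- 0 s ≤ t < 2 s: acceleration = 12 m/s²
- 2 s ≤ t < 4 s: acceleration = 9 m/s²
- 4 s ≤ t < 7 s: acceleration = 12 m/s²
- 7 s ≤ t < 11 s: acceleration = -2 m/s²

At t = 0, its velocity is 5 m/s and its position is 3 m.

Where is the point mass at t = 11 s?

On each constant-a segment, Δv = aΔt and Δx = v₀Δt + ½aΔt²; chain segment to segment.
0–2 s: v starts 5 m/s; Δx = 5·2 + ½·12·2² = 34 m; v ends 29 m/s.
2–4 s: v starts 29 m/s; Δx = 29·2 + ½·9·2² = 76 m; v ends 47 m/s.
4–7 s: v starts 47 m/s; Δx = 47·3 + ½·12·3² = 195 m; v ends 83 m/s.
7–11 s: v starts 83 m/s; Δx = 83·4 + ½·-2·4² = 316 m; v ends 75 m/s.
x(11) = 3 + Σ Δx = 624 m.

624 m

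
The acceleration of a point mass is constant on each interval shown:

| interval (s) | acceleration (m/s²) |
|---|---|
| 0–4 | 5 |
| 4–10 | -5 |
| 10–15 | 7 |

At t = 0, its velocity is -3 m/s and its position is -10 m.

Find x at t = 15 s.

On each constant-a segment, Δv = aΔt and Δx = v₀Δt + ½aΔt²; chain segment to segment.
0–4 s: v starts -3 m/s; Δx = -3·4 + ½·5·4² = 28 m; v ends 17 m/s.
4–10 s: v starts 17 m/s; Δx = 17·6 + ½·-5·6² = 12 m; v ends -13 m/s.
10–15 s: v starts -13 m/s; Δx = -13·5 + ½·7·5² = 22.5 m; v ends 22 m/s.
x(15) = -10 + Σ Δx = 52.5 m.

52.5 m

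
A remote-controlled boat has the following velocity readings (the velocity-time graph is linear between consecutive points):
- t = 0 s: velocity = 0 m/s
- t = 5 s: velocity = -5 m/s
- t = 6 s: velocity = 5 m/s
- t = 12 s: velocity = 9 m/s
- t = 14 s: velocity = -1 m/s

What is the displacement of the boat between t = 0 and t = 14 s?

Displacement is the signed area under the v-t curve.
0–5 s: ½(0 + -5)(5) = -12.5 m
5–6 s: ½(-5 + 5)(1) = 0 m
6–12 s: ½(5 + 9)(6) = 42 m
12–14 s: ½(9 + -1)(2) = 8 m
Net displacement = 37.5 m

37.5 m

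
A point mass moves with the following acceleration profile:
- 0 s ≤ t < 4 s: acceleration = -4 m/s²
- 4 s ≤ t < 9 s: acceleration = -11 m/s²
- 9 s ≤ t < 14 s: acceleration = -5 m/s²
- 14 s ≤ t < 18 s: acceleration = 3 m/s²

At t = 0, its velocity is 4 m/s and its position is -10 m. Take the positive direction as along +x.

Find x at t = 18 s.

On each constant-a segment, Δv = aΔt and Δx = v₀Δt + ½aΔt²; chain segment to segment.
0–4 s: v starts 4 m/s; Δx = 4·4 + ½·-4·4² = -16 m; v ends -12 m/s.
4–9 s: v starts -12 m/s; Δx = -12·5 + ½·-11·5² = -197.5 m; v ends -67 m/s.
9–14 s: v starts -67 m/s; Δx = -67·5 + ½·-5·5² = -397.5 m; v ends -92 m/s.
14–18 s: v starts -92 m/s; Δx = -92·4 + ½·3·4² = -344 m; v ends -80 m/s.
x(18) = -10 + Σ Δx = -965 m.

-965 m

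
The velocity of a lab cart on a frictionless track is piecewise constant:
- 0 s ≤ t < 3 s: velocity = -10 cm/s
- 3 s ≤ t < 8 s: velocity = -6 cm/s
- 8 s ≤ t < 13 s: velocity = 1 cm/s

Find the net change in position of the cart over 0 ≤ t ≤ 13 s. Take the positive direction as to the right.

Net displacement equals the area under the velocity-time graph (areas below the axis count negative).
0–3 s: -10 × 3 = -30 cm
3–8 s: -6 × 5 = -30 cm
8–13 s: 1 × 5 = 5 cm
Net displacement = -55 cm

-55 cm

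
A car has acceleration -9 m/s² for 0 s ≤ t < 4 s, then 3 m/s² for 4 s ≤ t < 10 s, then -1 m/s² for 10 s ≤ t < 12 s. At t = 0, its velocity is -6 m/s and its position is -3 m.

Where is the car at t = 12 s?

-347 m

On each constant-a segment, Δv = aΔt and Δx = v₀Δt + ½aΔt²; chain segment to segment.
0–4 s: v starts -6 m/s; Δx = -6·4 + ½·-9·4² = -96 m; v ends -42 m/s.
4–10 s: v starts -42 m/s; Δx = -42·6 + ½·3·6² = -198 m; v ends -24 m/s.
10–12 s: v starts -24 m/s; Δx = -24·2 + ½·-1·2² = -50 m; v ends -26 m/s.
x(12) = -3 + Σ Δx = -347 m.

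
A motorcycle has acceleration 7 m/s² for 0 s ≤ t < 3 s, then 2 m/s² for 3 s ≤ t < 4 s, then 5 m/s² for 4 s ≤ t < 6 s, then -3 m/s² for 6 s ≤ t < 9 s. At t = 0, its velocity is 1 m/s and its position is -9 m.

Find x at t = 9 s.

On each constant-a segment, Δv = aΔt and Δx = v₀Δt + ½aΔt²; chain segment to segment.
0–3 s: v starts 1 m/s; Δx = 1·3 + ½·7·3² = 34.5 m; v ends 22 m/s.
3–4 s: v starts 22 m/s; Δx = 22·1 + ½·2·1² = 23 m; v ends 24 m/s.
4–6 s: v starts 24 m/s; Δx = 24·2 + ½·5·2² = 58 m; v ends 34 m/s.
6–9 s: v starts 34 m/s; Δx = 34·3 + ½·-3·3² = 88.5 m; v ends 25 m/s.
x(9) = -9 + Σ Δx = 195 m.

195 m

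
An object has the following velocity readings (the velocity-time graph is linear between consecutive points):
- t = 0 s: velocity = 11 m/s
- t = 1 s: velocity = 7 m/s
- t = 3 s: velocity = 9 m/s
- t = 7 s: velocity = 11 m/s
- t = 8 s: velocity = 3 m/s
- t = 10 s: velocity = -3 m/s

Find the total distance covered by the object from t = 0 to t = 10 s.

Total distance travelled is ∫|v| dt — sum the magnitudes of each area piece.
0–1 s: |½(11 + 7)(1)| = 9 m
1–3 s: |½(7 + 9)(2)| = 16 m
3–7 s: |½(9 + 11)(4)| = 40 m
7–8 s: |½(11 + 3)(1)| = 7 m
8–10 s: v = 0 at t = 9 s; triangle areas 1.5 + 1.5 = 3 m
Total distance = 75 m

75 m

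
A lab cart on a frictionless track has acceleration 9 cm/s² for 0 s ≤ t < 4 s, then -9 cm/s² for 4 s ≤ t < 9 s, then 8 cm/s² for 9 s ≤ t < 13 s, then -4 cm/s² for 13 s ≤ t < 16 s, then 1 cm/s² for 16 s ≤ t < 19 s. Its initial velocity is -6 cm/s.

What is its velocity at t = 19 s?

Δv equals the area under the a-t graph; then v = v₀ + Δv.
0–4 s: 9 × 4 = 36 cm/s
4–9 s: -9 × 5 = -45 cm/s
9–13 s: 8 × 4 = 32 cm/s
13–16 s: -4 × 3 = -12 cm/s
16–19 s: 1 × 3 = 3 cm/s
Δv = 14 cm/s, so v(19) = -6 + (14) = 8 cm/s.

8 cm/s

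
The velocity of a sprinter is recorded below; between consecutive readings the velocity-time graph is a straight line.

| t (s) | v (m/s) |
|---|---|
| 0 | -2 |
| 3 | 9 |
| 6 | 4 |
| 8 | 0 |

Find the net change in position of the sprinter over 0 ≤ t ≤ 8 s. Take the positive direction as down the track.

34 m

Net displacement equals the area under the velocity-time graph (areas below the axis count negative).
0–3 s: ½(-2 + 9)(3) = 10.5 m
3–6 s: ½(9 + 4)(3) = 19.5 m
6–8 s: ½(4 + 0)(2) = 4 m
Net displacement = 34 m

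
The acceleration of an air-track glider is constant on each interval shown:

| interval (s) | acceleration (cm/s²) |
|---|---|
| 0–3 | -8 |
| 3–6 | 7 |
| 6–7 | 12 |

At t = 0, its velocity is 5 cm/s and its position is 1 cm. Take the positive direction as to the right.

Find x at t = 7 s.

-37.5 cm

On each constant-a segment, Δv = aΔt and Δx = v₀Δt + ½aΔt²; chain segment to segment.
0–3 s: v starts 5 cm/s; Δx = 5·3 + ½·-8·3² = -21 cm; v ends -19 cm/s.
3–6 s: v starts -19 cm/s; Δx = -19·3 + ½·7·3² = -25.5 cm; v ends 2 cm/s.
6–7 s: v starts 2 cm/s; Δx = 2·1 + ½·12·1² = 8 cm; v ends 14 cm/s.
x(7) = 1 + Σ Δx = -37.5 cm.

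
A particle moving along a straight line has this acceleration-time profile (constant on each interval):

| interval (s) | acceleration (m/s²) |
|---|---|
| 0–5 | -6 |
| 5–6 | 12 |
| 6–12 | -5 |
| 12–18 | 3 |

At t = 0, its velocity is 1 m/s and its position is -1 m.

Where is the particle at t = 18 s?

On each constant-a segment, Δv = aΔt and Δx = v₀Δt + ½aΔt²; chain segment to segment.
0–5 s: v starts 1 m/s; Δx = 1·5 + ½·-6·5² = -70 m; v ends -29 m/s.
5–6 s: v starts -29 m/s; Δx = -29·1 + ½·12·1² = -23 m; v ends -17 m/s.
6–12 s: v starts -17 m/s; Δx = -17·6 + ½·-5·6² = -192 m; v ends -47 m/s.
12–18 s: v starts -47 m/s; Δx = -47·6 + ½·3·6² = -228 m; v ends -29 m/s.
x(18) = -1 + Σ Δx = -514 m.

-514 m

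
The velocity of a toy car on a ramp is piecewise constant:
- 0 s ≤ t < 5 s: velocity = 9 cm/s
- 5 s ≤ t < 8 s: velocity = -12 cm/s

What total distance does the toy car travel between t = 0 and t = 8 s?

Distance (not displacement) is the total path length: add the absolute areas under v-t.
0–5 s: |9| × 5 = 45 cm
5–8 s: |-12| × 3 = 36 cm
Total distance = 81 cm

81 cm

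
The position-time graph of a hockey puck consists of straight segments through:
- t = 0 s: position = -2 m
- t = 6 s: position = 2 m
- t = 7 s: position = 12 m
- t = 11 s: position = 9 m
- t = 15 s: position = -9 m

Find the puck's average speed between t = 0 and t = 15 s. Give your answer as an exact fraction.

Average speed = (total path length)/(elapsed time); on a piecewise-linear x-t graph the path length is Σ|Δx|.
0–6 s: |Δx| = |2 − -2| = 4 m
6–7 s: |Δx| = |12 − 2| = 10 m
7–11 s: |Δx| = |9 − 12| = 3 m
11–15 s: |Δx| = |-9 − 9| = 18 m
Total path = 35 m; average speed = 35/15 = 7/3 m/s.

7/3 m/s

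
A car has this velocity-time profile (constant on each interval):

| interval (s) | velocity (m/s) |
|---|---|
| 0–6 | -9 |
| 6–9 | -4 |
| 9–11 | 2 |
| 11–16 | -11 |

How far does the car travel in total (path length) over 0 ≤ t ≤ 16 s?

125 m

Total distance travelled is ∫|v| dt — sum the magnitudes of each area piece.
0–6 s: |-9| × 6 = 54 m
6–9 s: |-4| × 3 = 12 m
9–11 s: |2| × 2 = 4 m
11–16 s: |-11| × 5 = 55 m
Total distance = 125 m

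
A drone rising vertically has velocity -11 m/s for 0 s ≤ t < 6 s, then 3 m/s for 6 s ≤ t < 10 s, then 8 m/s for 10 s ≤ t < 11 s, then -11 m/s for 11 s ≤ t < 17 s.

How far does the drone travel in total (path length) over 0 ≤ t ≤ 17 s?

Distance (not displacement) is the total path length: add the absolute areas under v-t.
0–6 s: |-11| × 6 = 66 m
6–10 s: |3| × 4 = 12 m
10–11 s: |8| × 1 = 8 m
11–17 s: |-11| × 6 = 66 m
Total distance = 152 m

152 m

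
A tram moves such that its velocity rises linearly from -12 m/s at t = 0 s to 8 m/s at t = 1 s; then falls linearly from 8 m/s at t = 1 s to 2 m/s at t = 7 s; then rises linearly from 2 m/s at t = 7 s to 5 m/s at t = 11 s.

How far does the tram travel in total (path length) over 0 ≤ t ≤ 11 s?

Distance (not displacement) is the total path length: add the absolute areas under v-t.
0–1 s: v = 0 at t = 0.6 s; triangle areas 3.6 + 1.6 = 5.2 m
1–7 s: |½(8 + 2)(6)| = 30 m
7–11 s: |½(2 + 5)(4)| = 14 m
Total distance = 49.2 m

49.2 m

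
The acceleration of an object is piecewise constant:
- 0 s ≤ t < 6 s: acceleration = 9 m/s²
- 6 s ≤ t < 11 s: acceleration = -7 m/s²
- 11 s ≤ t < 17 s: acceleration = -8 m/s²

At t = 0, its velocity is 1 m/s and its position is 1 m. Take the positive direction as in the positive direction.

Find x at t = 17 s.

On each constant-a segment, Δv = aΔt and Δx = v₀Δt + ½aΔt²; chain segment to segment.
0–6 s: v starts 1 m/s; Δx = 1·6 + ½·9·6² = 168 m; v ends 55 m/s.
6–11 s: v starts 55 m/s; Δx = 55·5 + ½·-7·5² = 187.5 m; v ends 20 m/s.
11–17 s: v starts 20 m/s; Δx = 20·6 + ½·-8·6² = -24 m; v ends -28 m/s.
x(17) = 1 + Σ Δx = 332.5 m.

332.5 m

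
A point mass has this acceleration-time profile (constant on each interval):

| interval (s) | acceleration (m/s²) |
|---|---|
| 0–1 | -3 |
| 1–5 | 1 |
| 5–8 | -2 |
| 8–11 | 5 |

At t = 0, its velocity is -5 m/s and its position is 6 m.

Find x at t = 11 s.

-53 m

On each constant-a segment, Δv = aΔt and Δx = v₀Δt + ½aΔt²; chain segment to segment.
0–1 s: v starts -5 m/s; Δx = -5·1 + ½·-3·1² = -6.5 m; v ends -8 m/s.
1–5 s: v starts -8 m/s; Δx = -8·4 + ½·1·4² = -24 m; v ends -4 m/s.
5–8 s: v starts -4 m/s; Δx = -4·3 + ½·-2·3² = -21 m; v ends -10 m/s.
8–11 s: v starts -10 m/s; Δx = -10·3 + ½·5·3² = -7.5 m; v ends 5 m/s.
x(11) = 6 + Σ Δx = -53 m.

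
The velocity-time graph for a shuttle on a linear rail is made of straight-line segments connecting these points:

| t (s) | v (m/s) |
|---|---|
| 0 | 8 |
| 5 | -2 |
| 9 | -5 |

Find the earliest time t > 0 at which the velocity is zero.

t = 4 s

v changes sign on 0–5 s (from 8 to -2); the graph is linear there, so v = 0 at t = 0 + (-8)·(5 − 0)/(-2 − 8) = 4 s.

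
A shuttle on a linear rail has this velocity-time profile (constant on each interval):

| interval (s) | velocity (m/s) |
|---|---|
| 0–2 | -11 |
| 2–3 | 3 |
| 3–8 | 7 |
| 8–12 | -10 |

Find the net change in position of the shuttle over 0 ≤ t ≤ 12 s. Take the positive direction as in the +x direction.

Displacement is the signed area under the v-t curve.
0–2 s: -11 × 2 = -22 m
2–3 s: 3 × 1 = 3 m
3–8 s: 7 × 5 = 35 m
8–12 s: -10 × 4 = -40 m
Net displacement = -24 m

-24 m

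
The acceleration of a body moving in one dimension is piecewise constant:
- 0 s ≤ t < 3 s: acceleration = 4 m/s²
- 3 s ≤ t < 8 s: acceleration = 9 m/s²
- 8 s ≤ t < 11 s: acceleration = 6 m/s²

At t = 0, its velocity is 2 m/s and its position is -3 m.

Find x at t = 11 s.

407.5 m

On each constant-a segment, Δv = aΔt and Δx = v₀Δt + ½aΔt²; chain segment to segment.
0–3 s: v starts 2 m/s; Δx = 2·3 + ½·4·3² = 24 m; v ends 14 m/s.
3–8 s: v starts 14 m/s; Δx = 14·5 + ½·9·5² = 182.5 m; v ends 59 m/s.
8–11 s: v starts 59 m/s; Δx = 59·3 + ½·6·3² = 204 m; v ends 77 m/s.
x(11) = -3 + Σ Δx = 407.5 m.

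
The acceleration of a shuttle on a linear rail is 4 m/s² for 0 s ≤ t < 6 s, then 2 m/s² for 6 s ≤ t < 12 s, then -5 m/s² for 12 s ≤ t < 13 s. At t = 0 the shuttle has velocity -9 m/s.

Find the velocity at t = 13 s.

22 m/s

Δv equals the area under the a-t graph; then v = v₀ + Δv.
0–6 s: 4 × 6 = 24 m/s
6–12 s: 2 × 6 = 12 m/s
12–13 s: -5 × 1 = -5 m/s
Δv = 31 m/s, so v(13) = -9 + (31) = 22 m/s.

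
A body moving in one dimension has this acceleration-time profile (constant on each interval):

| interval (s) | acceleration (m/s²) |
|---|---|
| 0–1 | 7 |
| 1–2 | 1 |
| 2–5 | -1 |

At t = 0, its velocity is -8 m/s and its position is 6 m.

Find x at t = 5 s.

-3.5 m

On each constant-a segment, Δv = aΔt and Δx = v₀Δt + ½aΔt²; chain segment to segment.
0–1 s: v starts -8 m/s; Δx = -8·1 + ½·7·1² = -4.5 m; v ends -1 m/s.
1–2 s: v starts -1 m/s; Δx = -1·1 + ½·1·1² = -0.5 m; v ends 0 m/s.
2–5 s: v starts 0 m/s; Δx = 0·3 + ½·-1·3² = -4.5 m; v ends -3 m/s.
x(5) = 6 + Σ Δx = -3.5 m.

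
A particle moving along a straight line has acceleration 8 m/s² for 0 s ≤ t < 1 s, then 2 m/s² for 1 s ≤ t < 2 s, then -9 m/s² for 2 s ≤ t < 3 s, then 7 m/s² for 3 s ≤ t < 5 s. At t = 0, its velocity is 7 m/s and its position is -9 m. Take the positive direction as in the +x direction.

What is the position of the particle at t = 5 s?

60.5 m

On each constant-a segment, Δv = aΔt and Δx = v₀Δt + ½aΔt²; chain segment to segment.
0–1 s: v starts 7 m/s; Δx = 7·1 + ½·8·1² = 11 m; v ends 15 m/s.
1–2 s: v starts 15 m/s; Δx = 15·1 + ½·2·1² = 16 m; v ends 17 m/s.
2–3 s: v starts 17 m/s; Δx = 17·1 + ½·-9·1² = 12.5 m; v ends 8 m/s.
3–5 s: v starts 8 m/s; Δx = 8·2 + ½·7·2² = 30 m; v ends 22 m/s.
x(5) = -9 + Σ Δx = 60.5 m.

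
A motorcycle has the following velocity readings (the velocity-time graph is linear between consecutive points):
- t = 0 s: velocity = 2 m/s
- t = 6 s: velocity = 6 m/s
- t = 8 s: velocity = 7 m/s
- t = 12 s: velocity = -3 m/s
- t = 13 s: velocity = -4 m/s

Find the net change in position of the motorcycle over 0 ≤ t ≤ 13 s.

41.5 m

Displacement is the signed area under the v-t curve.
0–6 s: ½(2 + 6)(6) = 24 m
6–8 s: ½(6 + 7)(2) = 13 m
8–12 s: ½(7 + -3)(4) = 8 m
12–13 s: ½(-3 + -4)(1) = -3.5 m
Net displacement = 41.5 m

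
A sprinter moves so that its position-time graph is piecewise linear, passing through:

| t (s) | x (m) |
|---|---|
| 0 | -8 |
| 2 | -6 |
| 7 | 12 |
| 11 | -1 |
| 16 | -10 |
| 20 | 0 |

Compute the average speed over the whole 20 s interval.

2.6 m/s

Average speed = (total path length)/(elapsed time); on a piecewise-linear x-t graph the path length is Σ|Δx|.
0–2 s: |Δx| = |-6 − -8| = 2 m
2–7 s: |Δx| = |12 − -6| = 18 m
7–11 s: |Δx| = |-1 − 12| = 13 m
11–16 s: |Δx| = |-10 − -1| = 9 m
16–20 s: |Δx| = |0 − -10| = 10 m
Total path = 52 m; average speed = 52/20 = 2.6 m/s.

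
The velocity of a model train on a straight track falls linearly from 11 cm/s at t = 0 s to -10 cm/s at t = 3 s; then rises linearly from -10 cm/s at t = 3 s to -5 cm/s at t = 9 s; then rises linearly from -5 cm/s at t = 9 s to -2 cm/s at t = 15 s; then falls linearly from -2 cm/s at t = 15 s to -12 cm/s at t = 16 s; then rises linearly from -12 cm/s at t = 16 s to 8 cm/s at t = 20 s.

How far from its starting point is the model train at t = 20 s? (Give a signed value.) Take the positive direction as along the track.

Net displacement equals the area under the velocity-time graph (areas below the axis count negative).
0–3 s: ½(11 + -10)(3) = 1.5 cm
3–9 s: ½(-10 + -5)(6) = -45 cm
9–15 s: ½(-5 + -2)(6) = -21 cm
15–16 s: ½(-2 + -12)(1) = -7 cm
16–20 s: ½(-12 + 8)(4) = -8 cm
Net displacement = -79.5 cm

-79.5 cm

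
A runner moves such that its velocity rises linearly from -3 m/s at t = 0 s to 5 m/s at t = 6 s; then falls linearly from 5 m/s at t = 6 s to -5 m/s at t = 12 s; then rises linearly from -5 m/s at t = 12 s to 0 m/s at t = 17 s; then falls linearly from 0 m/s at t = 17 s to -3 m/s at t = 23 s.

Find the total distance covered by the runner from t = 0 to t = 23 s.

Total distance travelled is ∫|v| dt — sum the magnitudes of each area piece.
0–6 s: v = 0 at t = 2.25 s; triangle areas 3.375 + 9.375 = 12.75 m
6–12 s: v = 0 at t = 9 s; triangle areas 7.5 + 7.5 = 15 m
12–17 s: |½(-5 + 0)(5)| = 12.5 m
17–23 s: |½(0 + -3)(6)| = 9 m
Total distance = 49.25 m

49.25 m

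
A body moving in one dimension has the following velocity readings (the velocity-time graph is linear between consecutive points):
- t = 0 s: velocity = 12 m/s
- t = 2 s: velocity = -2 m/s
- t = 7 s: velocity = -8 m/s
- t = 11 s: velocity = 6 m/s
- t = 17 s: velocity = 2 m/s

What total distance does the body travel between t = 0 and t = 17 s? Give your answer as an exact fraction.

517/7 m

Total distance travelled is ∫|v| dt — sum the magnitudes of each area piece.
0–2 s: v = 0 at t = 12/7 s; triangle areas 72/7 + 2/7 = 74/7 m
2–7 s: |½(-2 + -8)(5)| = 25 m
7–11 s: v = 0 at t = 65/7 s; triangle areas 64/7 + 36/7 = 100/7 m
11–17 s: |½(6 + 2)(6)| = 24 m
Total distance = 517/7 m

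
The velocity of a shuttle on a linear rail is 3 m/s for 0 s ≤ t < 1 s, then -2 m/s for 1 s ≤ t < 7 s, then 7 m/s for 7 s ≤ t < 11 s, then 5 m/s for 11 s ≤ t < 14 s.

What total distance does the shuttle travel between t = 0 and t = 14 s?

Total distance travelled is ∫|v| dt — sum the magnitudes of each area piece.
0–1 s: |3| × 1 = 3 m
1–7 s: |-2| × 6 = 12 m
7–11 s: |7| × 4 = 28 m
11–14 s: |5| × 3 = 15 m
Total distance = 58 m

58 m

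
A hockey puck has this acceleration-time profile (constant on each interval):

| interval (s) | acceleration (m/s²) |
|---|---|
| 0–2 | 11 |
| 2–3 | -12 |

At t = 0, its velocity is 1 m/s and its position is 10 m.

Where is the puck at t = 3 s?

51 m

On each constant-a segment, Δv = aΔt and Δx = v₀Δt + ½aΔt²; chain segment to segment.
0–2 s: v starts 1 m/s; Δx = 1·2 + ½·11·2² = 24 m; v ends 23 m/s.
2–3 s: v starts 23 m/s; Δx = 23·1 + ½·-12·1² = 17 m; v ends 11 m/s.
x(3) = 10 + Σ Δx = 51 m.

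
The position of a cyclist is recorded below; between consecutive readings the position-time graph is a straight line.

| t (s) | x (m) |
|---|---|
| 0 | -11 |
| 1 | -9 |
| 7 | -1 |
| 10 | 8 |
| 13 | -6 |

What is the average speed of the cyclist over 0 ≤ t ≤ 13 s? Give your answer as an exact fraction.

Average speed = (total path length)/(elapsed time); on a piecewise-linear x-t graph the path length is Σ|Δx|.
0–1 s: |Δx| = |-9 − -11| = 2 m
1–7 s: |Δx| = |-1 − -9| = 8 m
7–10 s: |Δx| = |8 − -1| = 9 m
10–13 s: |Δx| = |-6 − 8| = 14 m
Total path = 33 m; average speed = 33/13 = 33/13 m/s.

33/13 m/s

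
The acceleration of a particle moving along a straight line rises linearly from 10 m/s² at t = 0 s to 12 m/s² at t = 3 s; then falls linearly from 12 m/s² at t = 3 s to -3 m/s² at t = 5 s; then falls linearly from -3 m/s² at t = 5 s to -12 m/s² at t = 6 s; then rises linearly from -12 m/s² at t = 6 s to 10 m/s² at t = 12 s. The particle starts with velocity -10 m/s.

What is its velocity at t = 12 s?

Δv equals the area under the a-t graph; then v = v₀ + Δv.
0–3 s: ½(10 + 12)(3) = 33 m/s
3–5 s: ½(12 + -3)(2) = 9 m/s
5–6 s: ½(-3 + -12)(1) = -7.5 m/s
6–12 s: ½(-12 + 10)(6) = -6 m/s
Δv = 28.5 m/s, so v(12) = -10 + (28.5) = 18.5 m/s.

18.5 m/s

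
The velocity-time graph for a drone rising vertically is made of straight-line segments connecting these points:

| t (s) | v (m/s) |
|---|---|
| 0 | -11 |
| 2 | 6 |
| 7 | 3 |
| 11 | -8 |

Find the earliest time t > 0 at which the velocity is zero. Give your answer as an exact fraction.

v changes sign on 0–2 s (from -11 to 6); the graph is linear there, so v = 0 at t = 0 + (11)·(2 − 0)/(6 − -11) = 22/17 s.

t = 22/17 s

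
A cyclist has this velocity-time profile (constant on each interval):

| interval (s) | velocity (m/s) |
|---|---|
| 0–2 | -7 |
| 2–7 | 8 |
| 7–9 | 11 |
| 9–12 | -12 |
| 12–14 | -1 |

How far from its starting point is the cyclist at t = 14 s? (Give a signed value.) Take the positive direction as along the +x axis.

Displacement is the signed area under the v-t curve.
0–2 s: -7 × 2 = -14 m
2–7 s: 8 × 5 = 40 m
7–9 s: 11 × 2 = 22 m
9–12 s: -12 × 3 = -36 m
12–14 s: -1 × 2 = -2 m
Net displacement = 10 m

10 m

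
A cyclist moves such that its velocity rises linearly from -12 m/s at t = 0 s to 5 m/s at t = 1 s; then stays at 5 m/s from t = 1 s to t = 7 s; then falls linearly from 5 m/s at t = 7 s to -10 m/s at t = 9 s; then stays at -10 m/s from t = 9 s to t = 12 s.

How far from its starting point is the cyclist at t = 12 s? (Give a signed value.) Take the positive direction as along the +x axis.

Displacement is the signed area under the v-t curve.
0–1 s: ½(-12 + 5)(1) = -3.5 m
1–7 s: 5 × 6 = 30 m
7–9 s: ½(5 + -10)(2) = -5 m
9–12 s: -10 × 3 = -30 m
Net displacement = -8.5 m

-8.5 m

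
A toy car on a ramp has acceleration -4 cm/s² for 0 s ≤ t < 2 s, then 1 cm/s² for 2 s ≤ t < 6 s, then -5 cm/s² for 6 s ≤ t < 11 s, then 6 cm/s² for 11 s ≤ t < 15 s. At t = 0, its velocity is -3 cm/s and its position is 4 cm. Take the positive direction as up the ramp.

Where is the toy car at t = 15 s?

On each constant-a segment, Δv = aΔt and Δx = v₀Δt + ½aΔt²; chain segment to segment.
0–2 s: v starts -3 cm/s; Δx = -3·2 + ½·-4·2² = -14 cm; v ends -11 cm/s.
2–6 s: v starts -11 cm/s; Δx = -11·4 + ½·1·4² = -36 cm; v ends -7 cm/s.
6–11 s: v starts -7 cm/s; Δx = -7·5 + ½·-5·5² = -97.5 cm; v ends -32 cm/s.
11–15 s: v starts -32 cm/s; Δx = -32·4 + ½·6·4² = -80 cm; v ends -8 cm/s.
x(15) = 4 + Σ Δx = -223.5 cm.

-223.5 cm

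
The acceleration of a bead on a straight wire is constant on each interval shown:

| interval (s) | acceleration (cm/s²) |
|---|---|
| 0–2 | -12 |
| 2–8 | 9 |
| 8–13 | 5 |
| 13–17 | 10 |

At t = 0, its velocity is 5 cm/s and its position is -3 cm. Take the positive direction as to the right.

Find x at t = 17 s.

On each constant-a segment, Δv = aΔt and Δx = v₀Δt + ½aΔt²; chain segment to segment.
0–2 s: v starts 5 cm/s; Δx = 5·2 + ½·-12·2² = -14 cm; v ends -19 cm/s.
2–8 s: v starts -19 cm/s; Δx = -19·6 + ½·9·6² = 48 cm; v ends 35 cm/s.
8–13 s: v starts 35 cm/s; Δx = 35·5 + ½·5·5² = 237.5 cm; v ends 60 cm/s.
13–17 s: v starts 60 cm/s; Δx = 60·4 + ½·10·4² = 320 cm; v ends 100 cm/s.
x(17) = -3 + Σ Δx = 588.5 cm.

588.5 cm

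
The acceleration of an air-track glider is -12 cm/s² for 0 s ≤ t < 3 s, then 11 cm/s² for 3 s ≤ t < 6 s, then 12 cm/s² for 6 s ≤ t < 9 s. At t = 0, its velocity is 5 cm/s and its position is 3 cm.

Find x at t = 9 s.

On each constant-a segment, Δv = aΔt and Δx = v₀Δt + ½aΔt²; chain segment to segment.
0–3 s: v starts 5 cm/s; Δx = 5·3 + ½·-12·3² = -39 cm; v ends -31 cm/s.
3–6 s: v starts -31 cm/s; Δx = -31·3 + ½·11·3² = -43.5 cm; v ends 2 cm/s.
6–9 s: v starts 2 cm/s; Δx = 2·3 + ½·12·3² = 60 cm; v ends 38 cm/s.
x(9) = 3 + Σ Δx = -19.5 cm.

-19.5 cm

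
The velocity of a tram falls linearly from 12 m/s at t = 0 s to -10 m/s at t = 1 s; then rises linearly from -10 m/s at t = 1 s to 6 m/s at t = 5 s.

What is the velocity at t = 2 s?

On 1–5 s the graph is linear from -10 to 6 m/s: v(2) = -10 + (6 − -10)·(2 − 1)/(5 − 1) = -6 m/s.

-6 m/s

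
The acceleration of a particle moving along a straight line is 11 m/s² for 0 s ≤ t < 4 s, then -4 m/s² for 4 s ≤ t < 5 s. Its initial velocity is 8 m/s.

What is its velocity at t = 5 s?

48 m/s

Δv equals the area under the a-t graph; then v = v₀ + Δv.
0–4 s: 11 × 4 = 44 m/s
4–5 s: -4 × 1 = -4 m/s
Δv = 40 m/s, so v(5) = 8 + (40) = 48 m/s.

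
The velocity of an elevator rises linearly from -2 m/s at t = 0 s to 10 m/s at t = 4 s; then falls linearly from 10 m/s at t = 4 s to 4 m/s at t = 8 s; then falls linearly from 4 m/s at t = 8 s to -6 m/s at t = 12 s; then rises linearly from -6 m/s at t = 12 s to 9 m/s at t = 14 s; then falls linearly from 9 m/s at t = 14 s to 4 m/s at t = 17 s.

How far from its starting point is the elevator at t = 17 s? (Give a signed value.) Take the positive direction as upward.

62.5 m

Net displacement equals the area under the velocity-time graph (areas below the axis count negative).
0–4 s: ½(-2 + 10)(4) = 16 m
4–8 s: ½(10 + 4)(4) = 28 m
8–12 s: ½(4 + -6)(4) = -4 m
12–14 s: ½(-6 + 9)(2) = 3 m
14–17 s: ½(9 + 4)(3) = 19.5 m
Net displacement = 62.5 m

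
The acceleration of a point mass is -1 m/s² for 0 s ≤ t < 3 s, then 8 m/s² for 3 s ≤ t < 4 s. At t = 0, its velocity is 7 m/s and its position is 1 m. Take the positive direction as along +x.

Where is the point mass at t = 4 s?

25.5 m

On each constant-a segment, Δv = aΔt and Δx = v₀Δt + ½aΔt²; chain segment to segment.
0–3 s: v starts 7 m/s; Δx = 7·3 + ½·-1·3² = 16.5 m; v ends 4 m/s.
3–4 s: v starts 4 m/s; Δx = 4·1 + ½·8·1² = 8 m; v ends 12 m/s.
x(4) = 1 + Σ Δx = 25.5 m.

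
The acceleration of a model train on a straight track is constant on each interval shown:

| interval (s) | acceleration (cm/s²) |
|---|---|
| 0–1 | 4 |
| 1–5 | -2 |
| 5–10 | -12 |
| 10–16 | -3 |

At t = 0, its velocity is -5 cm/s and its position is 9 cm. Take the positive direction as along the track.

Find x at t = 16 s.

On each constant-a segment, Δv = aΔt and Δx = v₀Δt + ½aΔt²; chain segment to segment.
0–1 s: v starts -5 cm/s; Δx = -5·1 + ½·4·1² = -3 cm; v ends -1 cm/s.
1–5 s: v starts -1 cm/s; Δx = -1·4 + ½·-2·4² = -20 cm; v ends -9 cm/s.
5–10 s: v starts -9 cm/s; Δx = -9·5 + ½·-12·5² = -195 cm; v ends -69 cm/s.
10–16 s: v starts -69 cm/s; Δx = -69·6 + ½·-3·6² = -468 cm; v ends -87 cm/s.
x(16) = 9 + Σ Δx = -677 cm.

-677 cm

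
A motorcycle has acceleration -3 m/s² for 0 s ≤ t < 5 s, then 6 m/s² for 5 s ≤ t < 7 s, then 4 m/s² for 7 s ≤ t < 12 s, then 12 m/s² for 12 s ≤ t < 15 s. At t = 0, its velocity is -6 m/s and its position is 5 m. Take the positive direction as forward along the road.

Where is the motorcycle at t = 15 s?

On each constant-a segment, Δv = aΔt and Δx = v₀Δt + ½aΔt²; chain segment to segment.
0–5 s: v starts -6 m/s; Δx = -6·5 + ½·-3·5² = -67.5 m; v ends -21 m/s.
5–7 s: v starts -21 m/s; Δx = -21·2 + ½·6·2² = -30 m; v ends -9 m/s.
7–12 s: v starts -9 m/s; Δx = -9·5 + ½·4·5² = 5 m; v ends 11 m/s.
12–15 s: v starts 11 m/s; Δx = 11·3 + ½·12·3² = 87 m; v ends 47 m/s.
x(15) = 5 + Σ Δx = -0.5 m.

-0.5 m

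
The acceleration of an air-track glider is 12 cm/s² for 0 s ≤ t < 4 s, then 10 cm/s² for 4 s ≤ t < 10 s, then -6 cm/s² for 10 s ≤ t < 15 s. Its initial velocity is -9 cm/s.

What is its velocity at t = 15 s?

69 cm/s

Δv equals the area under the a-t graph; then v = v₀ + Δv.
0–4 s: 12 × 4 = 48 cm/s
4–10 s: 10 × 6 = 60 cm/s
10–15 s: -6 × 5 = -30 cm/s
Δv = 78 cm/s, so v(15) = -9 + (78) = 69 cm/s.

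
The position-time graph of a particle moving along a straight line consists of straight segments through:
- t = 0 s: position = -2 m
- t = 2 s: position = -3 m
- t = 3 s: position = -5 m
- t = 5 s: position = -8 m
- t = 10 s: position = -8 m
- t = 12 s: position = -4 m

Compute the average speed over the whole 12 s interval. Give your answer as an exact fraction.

Average speed = (total path length)/(elapsed time); on a piecewise-linear x-t graph the path length is Σ|Δx|.
0–2 s: |Δx| = |-3 − -2| = 1 m
2–3 s: |Δx| = |-5 − -3| = 2 m
3–5 s: |Δx| = |-8 − -5| = 3 m
5–10 s: |Δx| = |-8 − -8| = 0 m
10–12 s: |Δx| = |-4 − -8| = 4 m
Total path = 10 m; average speed = 10/12 = 5/6 m/s.

5/6 m/s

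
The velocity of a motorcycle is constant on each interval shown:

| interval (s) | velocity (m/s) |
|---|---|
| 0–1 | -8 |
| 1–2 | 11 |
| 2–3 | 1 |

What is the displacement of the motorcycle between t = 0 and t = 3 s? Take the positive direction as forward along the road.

Displacement is the signed area under the v-t curve.
0–1 s: -8 × 1 = -8 m
1–2 s: 11 × 1 = 11 m
2–3 s: 1 × 1 = 1 m
Net displacement = 4 m

4 m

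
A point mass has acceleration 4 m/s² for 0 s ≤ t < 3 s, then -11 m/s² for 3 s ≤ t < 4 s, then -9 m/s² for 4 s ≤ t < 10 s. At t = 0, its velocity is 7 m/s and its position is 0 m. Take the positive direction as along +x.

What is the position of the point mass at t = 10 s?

On each constant-a segment, Δv = aΔt and Δx = v₀Δt + ½aΔt²; chain segment to segment.
0–3 s: v starts 7 m/s; Δx = 7·3 + ½·4·3² = 39 m; v ends 19 m/s.
3–4 s: v starts 19 m/s; Δx = 19·1 + ½·-11·1² = 13.5 m; v ends 8 m/s.
4–10 s: v starts 8 m/s; Δx = 8·6 + ½·-9·6² = -114 m; v ends -46 m/s.
x(10) = 0 + Σ Δx = -61.5 m.

-61.5 m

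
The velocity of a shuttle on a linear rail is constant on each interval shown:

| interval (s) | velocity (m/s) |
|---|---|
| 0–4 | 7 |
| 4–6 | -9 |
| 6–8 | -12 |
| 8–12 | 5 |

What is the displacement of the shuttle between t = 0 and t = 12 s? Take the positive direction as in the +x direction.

Displacement is the signed area under the v-t curve.
0–4 s: 7 × 4 = 28 m
4–6 s: -9 × 2 = -18 m
6–8 s: -12 × 2 = -24 m
8–12 s: 5 × 4 = 20 m
Net displacement = 6 m

6 m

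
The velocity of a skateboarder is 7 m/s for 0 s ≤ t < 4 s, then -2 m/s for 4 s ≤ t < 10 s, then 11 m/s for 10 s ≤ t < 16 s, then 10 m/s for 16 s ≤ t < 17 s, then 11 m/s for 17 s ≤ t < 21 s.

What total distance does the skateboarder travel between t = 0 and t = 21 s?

160 m

Total distance travelled is ∫|v| dt — sum the magnitudes of each area piece.
0–4 s: |7| × 4 = 28 m
4–10 s: |-2| × 6 = 12 m
10–16 s: |11| × 6 = 66 m
16–17 s: |10| × 1 = 10 m
17–21 s: |11| × 4 = 44 m
Total distance = 160 m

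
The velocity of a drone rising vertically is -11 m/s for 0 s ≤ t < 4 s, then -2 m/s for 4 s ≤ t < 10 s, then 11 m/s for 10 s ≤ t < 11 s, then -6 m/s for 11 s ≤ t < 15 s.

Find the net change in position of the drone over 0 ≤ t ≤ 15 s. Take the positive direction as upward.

Net displacement equals the area under the velocity-time graph (areas below the axis count negative).
0–4 s: -11 × 4 = -44 m
4–10 s: -2 × 6 = -12 m
10–11 s: 11 × 1 = 11 m
11–15 s: -6 × 4 = -24 m
Net displacement = -69 m

-69 m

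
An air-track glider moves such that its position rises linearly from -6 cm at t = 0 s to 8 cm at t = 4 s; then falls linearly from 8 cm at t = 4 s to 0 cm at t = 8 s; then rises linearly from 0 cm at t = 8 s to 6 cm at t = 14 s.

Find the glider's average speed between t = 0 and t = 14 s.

Average speed = (total path length)/(elapsed time); on a piecewise-linear x-t graph the path length is Σ|Δx|.
0–4 s: |Δx| = |8 − -6| = 14 cm
4–8 s: |Δx| = |0 − 8| = 8 cm
8–14 s: |Δx| = |6 − 0| = 6 cm
Total path = 28 cm; average speed = 28/14 = 2 cm/s.

2 cm/s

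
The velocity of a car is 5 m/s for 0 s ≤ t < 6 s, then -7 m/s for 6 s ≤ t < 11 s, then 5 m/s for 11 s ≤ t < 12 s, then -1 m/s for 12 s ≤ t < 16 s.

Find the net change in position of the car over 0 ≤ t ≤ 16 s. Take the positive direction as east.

-4 m

Net displacement equals the area under the velocity-time graph (areas below the axis count negative).
0–6 s: 5 × 6 = 30 m
6–11 s: -7 × 5 = -35 m
11–12 s: 5 × 1 = 5 m
12–16 s: -1 × 4 = -4 m
Net displacement = -4 m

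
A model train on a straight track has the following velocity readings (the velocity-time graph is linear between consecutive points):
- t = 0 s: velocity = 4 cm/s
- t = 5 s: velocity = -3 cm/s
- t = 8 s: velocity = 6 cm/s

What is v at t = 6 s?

0 cm/s

On 5–8 s the graph is linear from -3 to 6 cm/s: v(6) = -3 + (6 − -3)·(6 − 5)/(8 − 5) = 0 cm/s.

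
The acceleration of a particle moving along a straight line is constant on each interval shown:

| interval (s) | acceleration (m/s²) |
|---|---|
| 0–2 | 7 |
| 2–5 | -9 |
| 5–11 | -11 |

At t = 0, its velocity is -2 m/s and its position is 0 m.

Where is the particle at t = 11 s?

On each constant-a segment, Δv = aΔt and Δx = v₀Δt + ½aΔt²; chain segment to segment.
0–2 s: v starts -2 m/s; Δx = -2·2 + ½·7·2² = 10 m; v ends 12 m/s.
2–5 s: v starts 12 m/s; Δx = 12·3 + ½·-9·3² = -4.5 m; v ends -15 m/s.
5–11 s: v starts -15 m/s; Δx = -15·6 + ½·-11·6² = -288 m; v ends -81 m/s.
x(11) = 0 + Σ Δx = -282.5 m.

-282.5 m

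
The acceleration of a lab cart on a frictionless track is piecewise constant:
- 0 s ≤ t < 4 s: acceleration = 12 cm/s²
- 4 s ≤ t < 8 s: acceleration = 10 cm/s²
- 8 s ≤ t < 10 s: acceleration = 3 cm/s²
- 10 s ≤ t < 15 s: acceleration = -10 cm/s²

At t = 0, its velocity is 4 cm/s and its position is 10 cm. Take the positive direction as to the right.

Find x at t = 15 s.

On each constant-a segment, Δv = aΔt and Δx = v₀Δt + ½aΔt²; chain segment to segment.
0–4 s: v starts 4 cm/s; Δx = 4·4 + ½·12·4² = 112 cm; v ends 52 cm/s.
4–8 s: v starts 52 cm/s; Δx = 52·4 + ½·10·4² = 288 cm; v ends 92 cm/s.
8–10 s: v starts 92 cm/s; Δx = 92·2 + ½·3·2² = 190 cm; v ends 98 cm/s.
10–15 s: v starts 98 cm/s; Δx = 98·5 + ½·-10·5² = 365 cm; v ends 48 cm/s.
x(15) = 10 + Σ Δx = 965 cm.

965 cm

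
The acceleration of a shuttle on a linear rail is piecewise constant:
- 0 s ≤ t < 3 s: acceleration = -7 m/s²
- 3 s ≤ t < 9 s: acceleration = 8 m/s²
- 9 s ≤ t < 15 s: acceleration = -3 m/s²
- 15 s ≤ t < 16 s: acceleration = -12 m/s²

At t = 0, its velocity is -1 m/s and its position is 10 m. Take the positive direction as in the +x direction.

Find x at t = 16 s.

On each constant-a segment, Δv = aΔt and Δx = v₀Δt + ½aΔt²; chain segment to segment.
0–3 s: v starts -1 m/s; Δx = -1·3 + ½·-7·3² = -34.5 m; v ends -22 m/s.
3–9 s: v starts -22 m/s; Δx = -22·6 + ½·8·6² = 12 m; v ends 26 m/s.
9–15 s: v starts 26 m/s; Δx = 26·6 + ½·-3·6² = 102 m; v ends 8 m/s.
15–16 s: v starts 8 m/s; Δx = 8·1 + ½·-12·1² = 2 m; v ends -4 m/s.
x(16) = 10 + Σ Δx = 91.5 m.

91.5 m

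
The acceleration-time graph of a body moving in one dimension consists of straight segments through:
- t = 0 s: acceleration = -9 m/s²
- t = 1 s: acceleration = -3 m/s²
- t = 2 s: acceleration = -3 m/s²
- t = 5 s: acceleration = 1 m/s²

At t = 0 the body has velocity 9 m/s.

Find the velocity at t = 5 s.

Δv equals the area under the a-t graph; then v = v₀ + Δv.
0–1 s: ½(-9 + -3)(1) = -6 m/s
1–2 s: -3 × 1 = -3 m/s
2–5 s: ½(-3 + 1)(3) = -3 m/s
Δv = -12 m/s, so v(5) = 9 + (-12) = -3 m/s.

-3 m/s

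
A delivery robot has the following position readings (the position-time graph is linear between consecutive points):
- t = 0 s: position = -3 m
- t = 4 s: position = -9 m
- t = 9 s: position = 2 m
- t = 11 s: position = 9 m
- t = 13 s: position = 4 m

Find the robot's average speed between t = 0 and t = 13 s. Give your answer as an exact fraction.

29/13 m/s

Average speed = (total path length)/(elapsed time); on a piecewise-linear x-t graph the path length is Σ|Δx|.
0–4 s: |Δx| = |-9 − -3| = 6 m
4–9 s: |Δx| = |2 − -9| = 11 m
9–11 s: |Δx| = |9 − 2| = 7 m
11–13 s: |Δx| = |4 − 9| = 5 m
Total path = 29 m; average speed = 29/13 = 29/13 m/s.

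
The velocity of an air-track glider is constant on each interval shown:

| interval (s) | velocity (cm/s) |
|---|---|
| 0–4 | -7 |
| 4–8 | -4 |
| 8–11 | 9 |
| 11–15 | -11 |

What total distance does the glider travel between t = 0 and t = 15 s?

Distance (not displacement) is the total path length: add the absolute areas under v-t.
0–4 s: |-7| × 4 = 28 cm
4–8 s: |-4| × 4 = 16 cm
8–11 s: |9| × 3 = 27 cm
11–15 s: |-11| × 4 = 44 cm
Total distance = 115 cm

115 cm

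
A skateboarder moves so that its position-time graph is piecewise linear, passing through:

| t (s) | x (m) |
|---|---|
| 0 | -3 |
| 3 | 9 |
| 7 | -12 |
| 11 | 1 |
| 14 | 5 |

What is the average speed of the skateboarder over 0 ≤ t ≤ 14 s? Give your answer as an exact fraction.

25/7 m/s

Average speed = (total path length)/(elapsed time); on a piecewise-linear x-t graph the path length is Σ|Δx|.
0–3 s: |Δx| = |9 − -3| = 12 m
3–7 s: |Δx| = |-12 − 9| = 21 m
7–11 s: |Δx| = |1 − -12| = 13 m
11–14 s: |Δx| = |5 − 1| = 4 m
Total path = 50 m; average speed = 50/14 = 25/7 m/s.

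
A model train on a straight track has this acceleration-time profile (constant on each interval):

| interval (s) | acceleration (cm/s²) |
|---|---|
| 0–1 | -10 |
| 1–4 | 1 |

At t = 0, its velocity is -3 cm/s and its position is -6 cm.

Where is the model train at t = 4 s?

On each constant-a segment, Δv = aΔt and Δx = v₀Δt + ½aΔt²; chain segment to segment.
0–1 s: v starts -3 cm/s; Δx = -3·1 + ½·-10·1² = -8 cm; v ends -13 cm/s.
1–4 s: v starts -13 cm/s; Δx = -13·3 + ½·1·3² = -34.5 cm; v ends -10 cm/s.
x(4) = -6 + Σ Δx = -48.5 cm.

-48.5 cm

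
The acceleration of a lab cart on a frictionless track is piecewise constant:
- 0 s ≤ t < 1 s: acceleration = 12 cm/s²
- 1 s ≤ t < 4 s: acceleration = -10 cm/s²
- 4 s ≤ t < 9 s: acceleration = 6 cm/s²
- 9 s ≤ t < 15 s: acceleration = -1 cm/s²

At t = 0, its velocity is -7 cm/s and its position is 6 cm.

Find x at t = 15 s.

-63 cm

On each constant-a segment, Δv = aΔt and Δx = v₀Δt + ½aΔt²; chain segment to segment.
0–1 s: v starts -7 cm/s; Δx = -7·1 + ½·12·1² = -1 cm; v ends 5 cm/s.
1–4 s: v starts 5 cm/s; Δx = 5·3 + ½·-10·3² = -30 cm; v ends -25 cm/s.
4–9 s: v starts -25 cm/s; Δx = -25·5 + ½·6·5² = -50 cm; v ends 5 cm/s.
9–15 s: v starts 5 cm/s; Δx = 5·6 + ½·-1·6² = 12 cm; v ends -1 cm/s.
x(15) = 6 + Σ Δx = -63 cm.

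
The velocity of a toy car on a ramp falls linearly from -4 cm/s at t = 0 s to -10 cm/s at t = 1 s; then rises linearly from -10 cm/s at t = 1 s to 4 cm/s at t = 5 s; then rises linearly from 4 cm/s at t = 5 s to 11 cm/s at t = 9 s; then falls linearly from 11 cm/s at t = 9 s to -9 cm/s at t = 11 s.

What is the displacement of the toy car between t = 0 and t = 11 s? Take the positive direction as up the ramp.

Net displacement equals the area under the velocity-time graph (areas below the axis count negative).
0–1 s: ½(-4 + -10)(1) = -7 cm
1–5 s: ½(-10 + 4)(4) = -12 cm
5–9 s: ½(4 + 11)(4) = 30 cm
9–11 s: ½(11 + -9)(2) = 2 cm
Net displacement = 13 cm

13 cm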